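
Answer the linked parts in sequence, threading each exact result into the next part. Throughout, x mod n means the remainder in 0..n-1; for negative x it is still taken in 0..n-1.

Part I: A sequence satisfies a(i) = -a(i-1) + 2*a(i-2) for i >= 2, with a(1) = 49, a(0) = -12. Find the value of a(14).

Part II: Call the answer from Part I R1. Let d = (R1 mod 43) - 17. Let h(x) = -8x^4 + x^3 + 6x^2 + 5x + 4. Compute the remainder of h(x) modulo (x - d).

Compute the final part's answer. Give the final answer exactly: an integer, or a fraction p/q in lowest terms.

-303334

Part I: a(2) = -1*(49) + 2*(-12) = -73; iterating: a(2)=-73, a(3)=171, a(4)=-317, a(5)=659, a(6)=-1293, a(7)=2611, a(8)=-5197, a(9)=10419, a(10)=-20813, a(11)=41651, a(12)=-83277, a(13)=166579, a(14)=-333133; answer -333133
Part II: R1 = -333133; d = 14; remainder = value at the root: -8*(14)^4 + 1*(14)^3 + 6*(14)^2 + 5*(14)^1 + 4 = (-307328) + (2744) + (1176) + (70) + (4) = -303334; answer -303334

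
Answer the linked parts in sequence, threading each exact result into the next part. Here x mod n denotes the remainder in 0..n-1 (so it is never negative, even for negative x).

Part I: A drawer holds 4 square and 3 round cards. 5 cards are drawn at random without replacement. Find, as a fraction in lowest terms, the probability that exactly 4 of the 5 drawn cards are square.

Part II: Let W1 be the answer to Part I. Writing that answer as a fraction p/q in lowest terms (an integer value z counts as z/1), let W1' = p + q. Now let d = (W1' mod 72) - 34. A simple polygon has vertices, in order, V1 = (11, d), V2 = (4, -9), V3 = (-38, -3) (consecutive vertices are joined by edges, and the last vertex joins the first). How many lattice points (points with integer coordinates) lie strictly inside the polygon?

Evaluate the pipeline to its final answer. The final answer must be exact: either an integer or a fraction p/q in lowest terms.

Part I: total draws C(7,5) = 21; favorable C(4,4)*C(3,1) = 3; P = 1/7; answer 1/7
Part II: W1 = 1/7; threaded value p + q = 8; d = -26; cross terms: (11*-9 - 4*-26)=5, (4*-3 - -38*-9)=-354, (-38*-26 - 11*-3)=1021; twice the area = |672| = 672; area = 336; boundary points = 1 + 6 + 1 = 8; strictly interior points = area - boundary/2 + 1 = 333; answer 333

333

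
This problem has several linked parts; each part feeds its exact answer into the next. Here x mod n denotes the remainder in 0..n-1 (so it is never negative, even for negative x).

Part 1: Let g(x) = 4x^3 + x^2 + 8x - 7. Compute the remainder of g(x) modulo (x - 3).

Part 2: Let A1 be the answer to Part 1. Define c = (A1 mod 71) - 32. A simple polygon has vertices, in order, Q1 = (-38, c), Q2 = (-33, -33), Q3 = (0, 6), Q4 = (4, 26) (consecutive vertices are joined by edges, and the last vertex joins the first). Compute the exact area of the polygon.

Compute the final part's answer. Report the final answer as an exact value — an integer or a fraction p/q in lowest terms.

3167/2

Part 1: remainder = value at the root: 4*(3)^3 + 1*(3)^2 + 8*(3)^1 - 7 = (108) + (9) + (24) + (-7) = 134; answer 134
Part 2: A1 = 134; c = 31; cross terms: (-38*-33 - -33*31)=2277, (-33*6 - 0*-33)=-198, (0*26 - 4*6)=-24, (4*31 - -38*26)=1112; twice the area = |3167| = 3167; area = 3167/2; answer 3167/2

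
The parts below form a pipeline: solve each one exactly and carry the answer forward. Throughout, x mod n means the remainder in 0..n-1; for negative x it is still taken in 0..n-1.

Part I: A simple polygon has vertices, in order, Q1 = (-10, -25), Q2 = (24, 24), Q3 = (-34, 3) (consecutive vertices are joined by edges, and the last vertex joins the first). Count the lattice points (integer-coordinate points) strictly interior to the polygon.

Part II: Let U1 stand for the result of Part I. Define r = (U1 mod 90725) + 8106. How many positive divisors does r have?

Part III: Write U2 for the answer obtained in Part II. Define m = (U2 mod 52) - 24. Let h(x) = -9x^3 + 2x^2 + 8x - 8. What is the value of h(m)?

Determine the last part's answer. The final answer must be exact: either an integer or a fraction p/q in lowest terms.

568

Part I: cross terms: (-10*24 - 24*-25)=360, (24*3 - -34*24)=888, (-34*-25 - -10*3)=880; twice the area = |2128| = 2128; area = 1064; boundary points = 1 + 1 + 4 = 6; strictly interior points = area - boundary/2 + 1 = 1062; answer 1062
Part II: U1 = 1062; r = 9168; 9168 = 2^4 * 3 * 191; number of divisors = (4+1) * (1+1) * (1+1) = 20; answer 20
Part III: U2 = 20; m = -4; -9*(-4)^3 + 2*(-4)^2 + 8*(-4)^1 - 8 = (576) + (32) + (-32) + (-8) = 568; answer 568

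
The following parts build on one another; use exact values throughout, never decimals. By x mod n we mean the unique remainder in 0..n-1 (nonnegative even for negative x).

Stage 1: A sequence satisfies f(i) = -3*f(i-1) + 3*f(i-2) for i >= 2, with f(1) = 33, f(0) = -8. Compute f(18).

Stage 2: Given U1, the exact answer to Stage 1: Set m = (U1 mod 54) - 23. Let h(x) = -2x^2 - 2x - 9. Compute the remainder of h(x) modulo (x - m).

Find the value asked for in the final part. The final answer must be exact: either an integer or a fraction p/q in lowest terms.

Stage 1: f(2) = -3*(33) + 3*(-8) = -123; iterating: f(2)=-123, f(3)=468, f(4)=-1773, f(5)=6723, f(6)=-25488, f(7)=96633, f(8)=-366363, f(9)=1388988, f(10)=-5266053, f(11)=19965123, f(12)=-75693528, f(13)=286975953, f(14)=-1088008443, f(15)=4124953188, f(16)=-15638884893, f(17)=59291514243, f(18)=-224791197408; answer -224791197408
Stage 2: U1 = -224791197408; m = -23; remainder = value at the root: -2*(-23)^2 - 2*(-23)^1 - 9 = (-1058) + (46) + (-9) = -1021; answer -1021

-1021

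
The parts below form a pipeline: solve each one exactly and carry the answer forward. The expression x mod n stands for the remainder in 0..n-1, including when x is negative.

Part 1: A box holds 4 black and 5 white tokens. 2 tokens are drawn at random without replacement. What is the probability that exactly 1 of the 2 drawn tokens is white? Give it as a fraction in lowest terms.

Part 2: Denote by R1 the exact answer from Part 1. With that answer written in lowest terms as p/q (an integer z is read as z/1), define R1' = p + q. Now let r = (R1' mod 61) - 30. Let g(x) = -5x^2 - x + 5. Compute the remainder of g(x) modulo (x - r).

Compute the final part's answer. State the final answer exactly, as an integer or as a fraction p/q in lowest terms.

-1259

Part 1: total draws C(9,2) = 36; favorable C(5,1)*C(4,1) = 20; P = 5/9; answer 5/9
Part 2: R1 = 5/9; threaded value p + q = 14; r = -16; remainder = value at the root: -5*(-16)^2 - 1*(-16)^1 + 5 = (-1280) + (16) + (5) = -1259; answer -1259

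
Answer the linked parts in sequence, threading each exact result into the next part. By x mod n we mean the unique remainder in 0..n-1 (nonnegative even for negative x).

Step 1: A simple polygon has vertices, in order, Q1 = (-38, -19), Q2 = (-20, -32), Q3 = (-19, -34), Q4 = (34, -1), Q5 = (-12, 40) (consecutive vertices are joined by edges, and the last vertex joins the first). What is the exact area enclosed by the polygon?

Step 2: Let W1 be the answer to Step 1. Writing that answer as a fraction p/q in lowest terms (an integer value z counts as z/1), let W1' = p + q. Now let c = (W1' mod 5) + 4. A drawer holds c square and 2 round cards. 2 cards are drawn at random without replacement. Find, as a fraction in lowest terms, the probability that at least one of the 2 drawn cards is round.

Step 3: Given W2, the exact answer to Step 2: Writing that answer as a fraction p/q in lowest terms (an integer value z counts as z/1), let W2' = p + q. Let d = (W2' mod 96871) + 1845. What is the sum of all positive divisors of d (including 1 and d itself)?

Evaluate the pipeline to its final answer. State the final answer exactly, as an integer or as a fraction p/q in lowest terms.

Step 1: cross terms: (-38*-32 - -20*-19)=836, (-20*-34 - -19*-32)=72, (-19*-1 - 34*-34)=1175, (34*40 - -12*-1)=1348, (-12*-19 - -38*40)=1748; twice the area = |5179| = 5179; area = 5179/2; answer 5179/2
Step 2: W1 = 5179/2; threaded value p + q = 5181; c = 5; total draws C(7,2) = 21; complement C(5,2) = 10; favorable 21 - 10 = 11; P = 11/21; answer 11/21
Step 3: W2 = 11/21; threaded value p + q = 32; d = 1877; 1877 is prime, so its only divisors are 1 and 1877; sigma = 1 + 1877 = 1878; answer 1878

1878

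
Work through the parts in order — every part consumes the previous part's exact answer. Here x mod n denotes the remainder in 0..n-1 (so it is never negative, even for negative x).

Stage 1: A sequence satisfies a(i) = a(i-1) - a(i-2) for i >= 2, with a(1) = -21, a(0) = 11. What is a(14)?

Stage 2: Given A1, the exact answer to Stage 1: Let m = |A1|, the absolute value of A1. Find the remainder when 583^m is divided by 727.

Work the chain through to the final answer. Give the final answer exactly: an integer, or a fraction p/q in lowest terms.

451

Stage 1: a(2) = 1*(-21) - 1*(11) = -32; iterating: a(2)=-32, a(3)=-11, a(4)=21, a(5)=32, a(6)=11, a(7)=-21, a(8)=-32, a(9)=-11, a(10)=21, a(11)=32, a(12)=11, a(13)=-21, a(14)=-32; answer -32
Stage 2: A1 = -32; m = 32; squarings mod 727: 583^1=583, 583^2=380, 583^4=454, 583^8=375, 583^16=314, 583^32=451; 583^32 = 583^32 = 451 (mod 727); answer 451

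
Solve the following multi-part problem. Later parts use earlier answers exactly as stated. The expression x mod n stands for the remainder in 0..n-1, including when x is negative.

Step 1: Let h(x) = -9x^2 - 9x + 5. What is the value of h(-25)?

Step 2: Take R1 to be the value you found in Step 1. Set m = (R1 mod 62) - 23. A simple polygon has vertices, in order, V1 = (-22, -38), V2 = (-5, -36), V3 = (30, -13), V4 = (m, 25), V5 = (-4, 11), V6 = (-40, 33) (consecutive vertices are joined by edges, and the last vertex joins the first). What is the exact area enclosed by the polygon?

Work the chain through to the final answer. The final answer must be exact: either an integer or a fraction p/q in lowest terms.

Step 1: -9*(-25)^2 - 9*(-25)^1 + 5 = (-5625) + (225) + (5) = -5395; answer -5395
Step 2: R1 = -5395; m = 38; cross terms: (-22*-36 - -5*-38)=602, (-5*-13 - 30*-36)=1145, (30*25 - 38*-13)=1244, (38*11 - -4*25)=518, (-4*33 - -40*11)=308, (-40*-38 - -22*33)=2246; twice the area = |6063| = 6063; area = 6063/2; answer 6063/2

6063/2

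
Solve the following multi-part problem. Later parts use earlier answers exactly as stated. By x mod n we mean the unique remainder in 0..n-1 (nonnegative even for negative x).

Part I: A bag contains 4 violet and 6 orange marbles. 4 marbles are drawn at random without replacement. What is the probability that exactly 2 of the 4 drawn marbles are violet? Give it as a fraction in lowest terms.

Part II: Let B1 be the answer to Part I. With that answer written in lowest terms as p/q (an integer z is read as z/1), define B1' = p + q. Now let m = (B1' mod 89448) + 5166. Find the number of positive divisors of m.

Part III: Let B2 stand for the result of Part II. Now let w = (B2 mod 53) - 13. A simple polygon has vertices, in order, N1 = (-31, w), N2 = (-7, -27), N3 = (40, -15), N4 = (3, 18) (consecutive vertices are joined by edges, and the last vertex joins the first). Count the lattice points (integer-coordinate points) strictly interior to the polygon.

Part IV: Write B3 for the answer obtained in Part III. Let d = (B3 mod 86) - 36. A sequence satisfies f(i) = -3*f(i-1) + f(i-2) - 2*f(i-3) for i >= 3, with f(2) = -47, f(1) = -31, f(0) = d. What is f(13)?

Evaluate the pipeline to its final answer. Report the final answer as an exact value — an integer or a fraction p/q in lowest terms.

33323949

Part I: total draws C(10,4) = 210; favorable C(4,2)*C(6,2) = 90; P = 3/7; answer 3/7
Part II: B1 = 3/7; threaded value p + q = 10; m = 5176; 5176 = 2^3 * 647; number of divisors = (3+1) * (1+1) = 8; answer 8
Part III: B2 = 8; w = -5; cross terms: (-31*-27 - -7*-5)=802, (-7*-15 - 40*-27)=1185, (40*18 - 3*-15)=765, (3*-5 - -31*18)=543; twice the area = |3295| = 3295; area = 3295/2; boundary points = 2 + 1 + 1 + 1 = 5; strictly interior points = area - boundary/2 + 1 = 1646; answer 1646
Part IV: B3 = 1646; d = -24; f(3) = -3*(-47) + 1*(-31) - 2*(-24) = 158; iterating: f(3)=158, f(4)=-459, f(5)=1629, f(6)=-5662, f(7)=19533, f(8)=-67519, f(9)=233414, f(10)=-806827, f(11)=2788933, f(12)=-9640454, f(13)=33323949; answer 33323949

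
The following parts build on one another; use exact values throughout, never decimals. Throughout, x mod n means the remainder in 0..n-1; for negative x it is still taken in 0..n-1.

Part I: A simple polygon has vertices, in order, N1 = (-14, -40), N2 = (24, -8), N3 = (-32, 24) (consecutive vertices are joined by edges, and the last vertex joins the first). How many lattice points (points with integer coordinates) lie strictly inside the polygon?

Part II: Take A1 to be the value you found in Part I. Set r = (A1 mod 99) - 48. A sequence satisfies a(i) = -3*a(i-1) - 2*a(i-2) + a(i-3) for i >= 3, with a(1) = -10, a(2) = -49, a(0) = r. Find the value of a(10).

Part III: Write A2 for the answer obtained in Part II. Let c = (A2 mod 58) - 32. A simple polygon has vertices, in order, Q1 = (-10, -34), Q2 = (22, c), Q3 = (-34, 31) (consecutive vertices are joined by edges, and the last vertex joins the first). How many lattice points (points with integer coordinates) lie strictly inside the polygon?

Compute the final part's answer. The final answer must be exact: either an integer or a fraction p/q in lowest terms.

1267

Part I: cross terms: (-14*-8 - 24*-40)=1072, (24*24 - -32*-8)=320, (-32*-40 - -14*24)=1616; twice the area = |3008| = 3008; area = 1504; boundary points = 2 + 8 + 2 = 12; strictly interior points = area - boundary/2 + 1 = 1499; answer 1499
Part II: A1 = 1499; r = -34; a(3) = -3*(-49) - 2*(-10) + 1*(-34) = 133; iterating: a(3)=133, a(4)=-311, a(5)=618, a(6)=-1099, a(7)=1750, a(8)=-2434, a(9)=2703, a(10)=-1491; answer -1491
Part III: A2 = -1491; c = -15; cross terms: (-10*-15 - 22*-34)=898, (22*31 - -34*-15)=172, (-34*-34 - -10*31)=1466; twice the area = |2536| = 2536; area = 1268; boundary points = 1 + 2 + 1 = 4; strictly interior points = area - boundary/2 + 1 = 1267; answer 1267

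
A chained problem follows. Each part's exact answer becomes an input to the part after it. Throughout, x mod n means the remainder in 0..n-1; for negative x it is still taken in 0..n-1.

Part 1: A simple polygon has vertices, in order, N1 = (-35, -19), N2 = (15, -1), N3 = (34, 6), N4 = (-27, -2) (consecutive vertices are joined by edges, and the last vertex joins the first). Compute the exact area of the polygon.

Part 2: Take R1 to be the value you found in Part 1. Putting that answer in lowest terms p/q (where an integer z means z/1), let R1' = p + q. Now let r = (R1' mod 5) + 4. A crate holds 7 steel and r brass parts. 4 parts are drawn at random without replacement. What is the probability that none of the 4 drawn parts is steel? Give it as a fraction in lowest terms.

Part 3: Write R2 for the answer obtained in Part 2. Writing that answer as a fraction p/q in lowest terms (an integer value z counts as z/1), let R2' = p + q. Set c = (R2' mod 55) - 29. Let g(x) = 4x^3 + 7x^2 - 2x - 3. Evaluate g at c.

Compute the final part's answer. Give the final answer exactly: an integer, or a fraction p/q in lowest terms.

3462

Part 1: cross terms: (-35*-1 - 15*-19)=320, (15*6 - 34*-1)=124, (34*-2 - -27*6)=94, (-27*-19 - -35*-2)=443; twice the area = |981| = 981; area = 981/2; answer 981/2
Part 2: R1 = 981/2; threaded value p + q = 983; r = 7; total draws C(14,4) = 1001; favorable C(7,4) = 35; P = 5/143; answer 5/143
Part 3: R2 = 5/143; threaded value p + q = 148; c = 9; 4*(9)^3 + 7*(9)^2 - 2*(9)^1 - 3 = (2916) + (567) + (-18) + (-3) = 3462; answer 3462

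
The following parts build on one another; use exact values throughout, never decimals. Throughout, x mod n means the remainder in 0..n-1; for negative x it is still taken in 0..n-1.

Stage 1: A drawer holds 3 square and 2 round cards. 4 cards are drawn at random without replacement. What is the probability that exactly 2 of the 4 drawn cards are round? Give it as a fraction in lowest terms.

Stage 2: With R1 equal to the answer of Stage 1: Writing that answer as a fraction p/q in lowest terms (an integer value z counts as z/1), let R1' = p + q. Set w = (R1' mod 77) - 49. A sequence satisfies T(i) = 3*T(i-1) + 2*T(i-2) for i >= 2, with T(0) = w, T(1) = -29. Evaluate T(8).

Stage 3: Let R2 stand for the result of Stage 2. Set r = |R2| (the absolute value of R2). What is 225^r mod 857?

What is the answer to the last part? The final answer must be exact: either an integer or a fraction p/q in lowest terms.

Stage 1: total draws C(5,4) = 5; favorable C(2,2)*C(3,2) = 3; P = 3/5; answer 3/5
Stage 2: R1 = 3/5; threaded value p + q = 8; w = -41; T(2) = 3*(-29) + 2*(-41) = -169; iterating: T(2)=-169, T(3)=-565, T(4)=-2033, T(5)=-7229, T(6)=-25753, T(7)=-91717, T(8)=-326657; answer -326657
Stage 3: R2 = -326657; r = 326657; squarings mod 857: 225^1=225, 225^2=62, 225^4=416, 225^8=799, 225^16=793, 225^32=668, 225^64=584, 225^128=827, 225^256=43, 225^512=135, 225^1024=228, 225^2048=564, 225^4096=149, 225^8192=776, 225^16384=562, 225^32768=468, 225^65536=489, 225^131072=18, 225^262144=324; 225^326657 = 225^1 * 225^1024 * 225^2048 * 225^4096 * 225^8192 * 225^16384 * 225^32768 * 225^262144 = 242 (mod 857); answer 242

242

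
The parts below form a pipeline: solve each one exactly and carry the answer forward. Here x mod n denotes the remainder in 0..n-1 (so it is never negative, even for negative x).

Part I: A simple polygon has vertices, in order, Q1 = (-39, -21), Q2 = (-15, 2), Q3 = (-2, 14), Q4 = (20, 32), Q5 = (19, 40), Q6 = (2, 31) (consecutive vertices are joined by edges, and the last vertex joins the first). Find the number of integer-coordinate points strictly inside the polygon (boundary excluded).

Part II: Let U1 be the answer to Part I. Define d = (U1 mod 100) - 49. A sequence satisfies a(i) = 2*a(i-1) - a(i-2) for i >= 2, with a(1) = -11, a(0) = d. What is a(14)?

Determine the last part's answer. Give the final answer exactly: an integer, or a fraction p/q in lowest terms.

-297

Part I: cross terms: (-39*2 - -15*-21)=-393, (-15*14 - -2*2)=-206, (-2*32 - 20*14)=-344, (20*40 - 19*32)=192, (19*31 - 2*40)=509, (2*-21 - -39*31)=1167; twice the area = |925| = 925; area = 925/2; boundary points = 1 + 1 + 2 + 1 + 1 + 1 = 7; strictly interior points = area - boundary/2 + 1 = 460; answer 460
Part II: U1 = 460; d = 11; a(2) = 2*(-11) - 1*(11) = -33; iterating: a(2)=-33, a(3)=-55, a(4)=-77, a(5)=-99, a(6)=-121, a(7)=-143, a(8)=-165, a(9)=-187, a(10)=-209, a(11)=-231, a(12)=-253, a(13)=-275, a(14)=-297; answer -297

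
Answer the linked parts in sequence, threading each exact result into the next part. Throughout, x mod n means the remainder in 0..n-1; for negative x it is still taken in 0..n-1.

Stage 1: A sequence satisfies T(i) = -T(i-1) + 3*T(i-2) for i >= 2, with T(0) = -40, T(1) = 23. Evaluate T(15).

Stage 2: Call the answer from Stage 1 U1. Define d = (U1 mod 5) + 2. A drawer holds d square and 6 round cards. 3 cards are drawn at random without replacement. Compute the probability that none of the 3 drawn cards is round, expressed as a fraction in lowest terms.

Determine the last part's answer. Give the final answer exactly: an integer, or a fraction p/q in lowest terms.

Stage 1: T(2) = -1*(23) + 3*(-40) = -143; iterating: T(2)=-143, T(3)=212, T(4)=-641, T(5)=1277, T(6)=-3200, T(7)=7031, T(8)=-16631, T(9)=37724, T(10)=-87617, T(11)=200789, T(12)=-463640, T(13)=1066007, T(14)=-2456927, T(15)=5654948; answer 5654948
Stage 2: U1 = 5654948; d = 5; total draws C(11,3) = 165; favorable C(5,3) = 10; P = 2/33; answer 2/33

2/33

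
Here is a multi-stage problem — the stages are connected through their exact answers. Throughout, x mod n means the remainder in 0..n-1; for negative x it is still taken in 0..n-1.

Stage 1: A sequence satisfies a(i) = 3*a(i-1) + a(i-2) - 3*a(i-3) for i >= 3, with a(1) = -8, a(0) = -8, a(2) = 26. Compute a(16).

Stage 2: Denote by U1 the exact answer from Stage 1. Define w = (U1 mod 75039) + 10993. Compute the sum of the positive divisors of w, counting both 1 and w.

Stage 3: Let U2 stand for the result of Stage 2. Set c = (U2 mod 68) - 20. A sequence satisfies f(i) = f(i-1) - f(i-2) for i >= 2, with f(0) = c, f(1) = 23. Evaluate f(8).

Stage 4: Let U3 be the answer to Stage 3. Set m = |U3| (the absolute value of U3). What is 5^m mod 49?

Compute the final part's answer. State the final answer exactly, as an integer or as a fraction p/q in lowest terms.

Stage 1: a(3) = 3*(26) + 1*(-8) - 3*(-8) = 94; iterating: a(3)=94, a(4)=332, a(5)=1012, a(6)=3086, a(7)=9274, a(8)=27872, a(9)=83632, a(10)=250946, a(11)=752854, a(12)=2258612, a(13)=6775852, a(14)=20327606, a(15)=60982834, a(16)=182948552; answer 182948552
Stage 2: U1 = 182948552; w = 14463; 14463 = 3^2 * 1607; sigma = (1 + 3 + 9) * (1 + 1607) = 13 * 1608 = 20904; answer 20904
Stage 3: U2 = 20904; c = 8; f(2) = 1*(23) - 1*(8) = 15; iterating: f(2)=15, f(3)=-8, f(4)=-23, f(5)=-15, f(6)=8, f(7)=23, f(8)=15; answer 15
Stage 4: U3 = 15; m = 15; squarings mod 49: 5^1=5, 5^2=25, 5^4=37, 5^8=46; 5^15 = 5^1 * 5^2 * 5^4 * 5^8 = 41 (mod 49); answer 41

41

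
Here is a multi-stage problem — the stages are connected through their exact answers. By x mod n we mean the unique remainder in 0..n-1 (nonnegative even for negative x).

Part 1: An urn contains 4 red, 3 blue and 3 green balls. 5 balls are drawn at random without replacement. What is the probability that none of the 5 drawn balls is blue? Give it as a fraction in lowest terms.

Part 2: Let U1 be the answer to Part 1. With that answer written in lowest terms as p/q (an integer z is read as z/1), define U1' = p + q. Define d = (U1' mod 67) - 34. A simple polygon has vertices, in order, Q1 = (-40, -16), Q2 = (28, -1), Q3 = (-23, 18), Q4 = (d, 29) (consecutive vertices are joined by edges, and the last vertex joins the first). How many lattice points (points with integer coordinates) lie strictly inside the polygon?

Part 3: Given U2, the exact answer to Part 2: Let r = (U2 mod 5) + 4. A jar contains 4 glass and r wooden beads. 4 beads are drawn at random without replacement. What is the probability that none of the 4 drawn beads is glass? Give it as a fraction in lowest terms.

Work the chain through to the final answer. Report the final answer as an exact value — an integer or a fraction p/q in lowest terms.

Part 1: total draws C(10,5) = 252; favorable C(7,5) = 21; P = 1/12; answer 1/12
Part 2: U1 = 1/12; threaded value p + q = 13; d = -21; cross terms: (-40*-1 - 28*-16)=488, (28*18 - -23*-1)=481, (-23*29 - -21*18)=-289, (-21*-16 - -40*29)=1496; twice the area = |2176| = 2176; area = 1088; boundary points = 1 + 1 + 1 + 1 = 4; strictly interior points = area - boundary/2 + 1 = 1087; answer 1087
Part 3: U2 = 1087; r = 6; total draws C(10,4) = 210; favorable C(6,4) = 15; P = 1/14; answer 1/14

1/14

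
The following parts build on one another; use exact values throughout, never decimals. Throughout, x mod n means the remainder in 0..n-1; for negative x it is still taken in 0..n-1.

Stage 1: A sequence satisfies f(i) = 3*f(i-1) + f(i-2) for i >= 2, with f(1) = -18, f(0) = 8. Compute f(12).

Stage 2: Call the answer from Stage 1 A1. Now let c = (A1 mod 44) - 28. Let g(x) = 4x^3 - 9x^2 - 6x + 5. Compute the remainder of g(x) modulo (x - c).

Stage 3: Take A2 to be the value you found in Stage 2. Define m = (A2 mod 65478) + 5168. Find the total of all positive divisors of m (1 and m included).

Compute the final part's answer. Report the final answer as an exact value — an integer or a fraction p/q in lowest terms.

Stage 1: f(2) = 3*(-18) + 1*(8) = -46; iterating: f(2)=-46, f(3)=-156, f(4)=-514, f(5)=-1698, f(6)=-5608, f(7)=-18522, f(8)=-61174, f(9)=-202044, f(10)=-667306, f(11)=-2203962, f(12)=-7279192; answer -7279192
Stage 2: A1 = -7279192; c = 8; remainder = value at the root: 4*(8)^3 - 9*(8)^2 - 6*(8)^1 + 5 = (2048) + (-576) + (-48) + (5) = 1429; answer 1429
Stage 3: A2 = 1429; m = 6597; 6597 = 3^2 * 733; sigma = (1 + 3 + 9) * (1 + 733) = 13 * 734 = 9542; answer 9542

9542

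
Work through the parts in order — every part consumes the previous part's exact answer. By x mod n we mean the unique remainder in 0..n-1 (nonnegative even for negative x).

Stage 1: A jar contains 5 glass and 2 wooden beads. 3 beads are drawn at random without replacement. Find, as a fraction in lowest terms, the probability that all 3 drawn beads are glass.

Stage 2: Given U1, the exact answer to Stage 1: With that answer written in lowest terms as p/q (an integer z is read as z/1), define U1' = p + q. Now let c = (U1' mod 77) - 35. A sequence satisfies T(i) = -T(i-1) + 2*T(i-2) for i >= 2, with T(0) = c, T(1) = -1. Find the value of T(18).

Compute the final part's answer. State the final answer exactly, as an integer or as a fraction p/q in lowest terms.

Stage 1: total draws C(7,3) = 35; favorable C(5,3) = 10; P = 2/7; answer 2/7
Stage 2: U1 = 2/7; threaded value p + q = 9; c = -26; T(2) = -1*(-1) + 2*(-26) = -51; iterating: T(2)=-51, T(3)=49, T(4)=-151, T(5)=249, T(6)=-551, T(7)=1049, T(8)=-2151, T(9)=4249, T(10)=-8551, T(11)=17049, T(12)=-34151, T(13)=68249, T(14)=-136551, T(15)=273049, T(16)=-546151, T(17)=1092249, T(18)=-2184551; answer -2184551

-2184551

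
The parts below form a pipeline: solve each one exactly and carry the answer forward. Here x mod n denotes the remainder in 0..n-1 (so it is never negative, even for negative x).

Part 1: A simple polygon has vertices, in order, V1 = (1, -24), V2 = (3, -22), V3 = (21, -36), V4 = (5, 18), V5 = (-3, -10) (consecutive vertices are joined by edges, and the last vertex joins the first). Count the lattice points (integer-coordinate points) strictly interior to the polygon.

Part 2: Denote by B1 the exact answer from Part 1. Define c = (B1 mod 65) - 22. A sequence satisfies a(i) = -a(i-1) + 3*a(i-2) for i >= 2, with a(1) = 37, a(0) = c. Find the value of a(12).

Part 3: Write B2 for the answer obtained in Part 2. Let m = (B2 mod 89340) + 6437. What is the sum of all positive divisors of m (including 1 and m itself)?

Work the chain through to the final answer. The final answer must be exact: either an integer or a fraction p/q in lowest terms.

35280

Part 1: cross terms: (1*-22 - 3*-24)=50, (3*-36 - 21*-22)=354, (21*18 - 5*-36)=558, (5*-10 - -3*18)=4, (-3*-24 - 1*-10)=82; twice the area = |1048| = 1048; area = 524; boundary points = 2 + 2 + 2 + 4 + 2 = 12; strictly interior points = area - boundary/2 + 1 = 519; answer 519
Part 2: B1 = 519; c = 42; a(2) = -1*(37) + 3*(42) = 89; iterating: a(2)=89, a(3)=22, a(4)=245, a(5)=-179, a(6)=914, a(7)=-1451, a(8)=4193, a(9)=-8546, a(10)=21125, a(11)=-46763, a(12)=110138; answer 110138
Part 3: B2 = 110138; m = 27235; 27235 = 5 * 13 * 419; sigma = (1 + 5) * (1 + 13) * (1 + 419) = 6 * 14 * 420 = 35280; answer 35280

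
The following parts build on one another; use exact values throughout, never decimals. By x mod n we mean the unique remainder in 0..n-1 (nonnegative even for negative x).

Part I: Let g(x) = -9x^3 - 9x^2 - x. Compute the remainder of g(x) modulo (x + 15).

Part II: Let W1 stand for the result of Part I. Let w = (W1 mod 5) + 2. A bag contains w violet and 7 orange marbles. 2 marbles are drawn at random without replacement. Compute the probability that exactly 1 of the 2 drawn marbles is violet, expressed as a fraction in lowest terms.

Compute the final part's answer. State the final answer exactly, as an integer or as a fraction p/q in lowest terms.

Part I: remainder = value at the root: -9*(-15)^3 - 9*(-15)^2 - 1*(-15)^1 = (30375) + (-2025) + (15) = 28365; answer 28365
Part II: W1 = 28365; w = 2; total draws C(9,2) = 36; favorable C(2,1)*C(7,1) = 14; P = 7/18; answer 7/18

7/18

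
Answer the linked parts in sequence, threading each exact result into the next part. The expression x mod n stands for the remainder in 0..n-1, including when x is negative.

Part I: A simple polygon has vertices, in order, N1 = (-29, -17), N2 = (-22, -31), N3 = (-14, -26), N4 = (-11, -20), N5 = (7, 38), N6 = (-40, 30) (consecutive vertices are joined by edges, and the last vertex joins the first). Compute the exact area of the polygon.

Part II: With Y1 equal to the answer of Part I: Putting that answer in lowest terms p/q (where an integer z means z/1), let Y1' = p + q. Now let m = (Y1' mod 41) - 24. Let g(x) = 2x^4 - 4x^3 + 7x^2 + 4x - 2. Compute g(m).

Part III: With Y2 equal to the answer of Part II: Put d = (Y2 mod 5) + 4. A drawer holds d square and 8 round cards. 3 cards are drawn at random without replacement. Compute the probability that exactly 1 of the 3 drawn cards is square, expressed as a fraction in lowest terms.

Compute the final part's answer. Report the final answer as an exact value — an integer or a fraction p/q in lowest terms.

Part I: cross terms: (-29*-31 - -22*-17)=525, (-22*-26 - -14*-31)=138, (-14*-20 - -11*-26)=-6, (-11*38 - 7*-20)=-278, (7*30 - -40*38)=1730, (-40*-17 - -29*30)=1550; twice the area = |3659| = 3659; area = 3659/2; answer 3659/2
Part II: Y1 = 3659/2; threaded value p + q = 3661; m = -12; 2*(-12)^4 - 4*(-12)^3 + 7*(-12)^2 + 4*(-12)^1 - 2 = (41472) + (6912) + (1008) + (-48) + (-2) = 49342; answer 49342
Part III: Y2 = 49342; d = 6; total draws C(14,3) = 364; favorable C(6,1)*C(8,2) = 168; P = 6/13; answer 6/13

6/13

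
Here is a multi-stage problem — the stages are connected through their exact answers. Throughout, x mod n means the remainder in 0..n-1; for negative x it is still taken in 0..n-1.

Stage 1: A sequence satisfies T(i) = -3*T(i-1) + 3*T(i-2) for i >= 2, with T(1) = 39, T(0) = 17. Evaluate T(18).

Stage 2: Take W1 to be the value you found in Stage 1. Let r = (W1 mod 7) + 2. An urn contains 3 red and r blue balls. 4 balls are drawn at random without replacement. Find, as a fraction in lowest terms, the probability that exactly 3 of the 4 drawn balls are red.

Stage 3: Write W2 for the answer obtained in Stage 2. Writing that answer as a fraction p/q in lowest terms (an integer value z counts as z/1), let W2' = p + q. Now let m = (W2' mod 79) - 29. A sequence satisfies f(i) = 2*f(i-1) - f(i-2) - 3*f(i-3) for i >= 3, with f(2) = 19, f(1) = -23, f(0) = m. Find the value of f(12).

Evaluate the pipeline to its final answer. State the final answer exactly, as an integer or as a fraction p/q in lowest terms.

30976

Stage 1: T(2) = -3*(39) + 3*(17) = -66; iterating: T(2)=-66, T(3)=315, T(4)=-1143, T(5)=4374, T(6)=-16551, T(7)=62775, T(8)=-237978, T(9)=902259, T(10)=-3420711, T(11)=12968910, T(12)=-49168863, T(13)=186413319, T(14)=-706746546, T(15)=2679479595, T(16)=-10158678423, T(17)=38514474054, T(18)=-146019457431; answer -146019457431
Stage 2: W1 = -146019457431; r = 8; total draws C(11,4) = 330; favorable C(3,3)*C(8,1) = 8; P = 4/165; answer 4/165
Stage 3: W2 = 4/165; threaded value p + q = 169; m = -18; f(3) = 2*(19) - 1*(-23) - 3*(-18) = 115; iterating: f(3)=115, f(4)=280, f(5)=388, f(6)=151, f(7)=-926, f(8)=-3167, f(9)=-5861, f(10)=-5777, f(11)=3808, f(12)=30976; answer 30976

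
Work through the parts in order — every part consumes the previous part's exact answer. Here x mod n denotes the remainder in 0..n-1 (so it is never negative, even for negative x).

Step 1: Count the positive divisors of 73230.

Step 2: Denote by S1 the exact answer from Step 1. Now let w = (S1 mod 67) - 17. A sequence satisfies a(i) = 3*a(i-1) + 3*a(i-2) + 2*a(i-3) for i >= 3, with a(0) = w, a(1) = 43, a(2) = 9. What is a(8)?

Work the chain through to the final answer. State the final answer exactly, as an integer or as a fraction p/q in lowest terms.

Step 1: 73230 = 2 * 3 * 5 * 2441; number of divisors = (1+1) * (1+1) * (1+1) * (1+1) = 16; answer 16
Step 2: S1 = 16; w = -1; a(3) = 3*(9) + 3*(43) + 2*(-1) = 154; iterating: a(3)=154, a(4)=575, a(5)=2205, a(6)=8648, a(7)=33709, a(8)=131481; answer 131481

131481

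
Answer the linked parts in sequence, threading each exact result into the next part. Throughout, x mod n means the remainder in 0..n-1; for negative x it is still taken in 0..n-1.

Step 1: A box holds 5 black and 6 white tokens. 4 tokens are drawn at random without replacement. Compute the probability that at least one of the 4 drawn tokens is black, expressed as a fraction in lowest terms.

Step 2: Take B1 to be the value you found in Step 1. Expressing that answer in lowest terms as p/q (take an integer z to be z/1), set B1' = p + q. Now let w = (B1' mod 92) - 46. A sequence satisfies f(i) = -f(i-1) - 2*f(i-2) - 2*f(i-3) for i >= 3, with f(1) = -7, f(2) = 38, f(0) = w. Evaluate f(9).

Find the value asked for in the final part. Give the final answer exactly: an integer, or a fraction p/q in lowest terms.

Step 1: total draws C(11,4) = 330; complement C(6,4) = 15; favorable 330 - 15 = 315; P = 21/22; answer 21/22
Step 2: B1 = 21/22; threaded value p + q = 43; w = -3; f(3) = -1*(38) - 2*(-7) - 2*(-3) = -18; iterating: f(3)=-18, f(4)=-44, f(5)=4, f(6)=120, f(7)=-40, f(8)=-208, f(9)=48; answer 48

48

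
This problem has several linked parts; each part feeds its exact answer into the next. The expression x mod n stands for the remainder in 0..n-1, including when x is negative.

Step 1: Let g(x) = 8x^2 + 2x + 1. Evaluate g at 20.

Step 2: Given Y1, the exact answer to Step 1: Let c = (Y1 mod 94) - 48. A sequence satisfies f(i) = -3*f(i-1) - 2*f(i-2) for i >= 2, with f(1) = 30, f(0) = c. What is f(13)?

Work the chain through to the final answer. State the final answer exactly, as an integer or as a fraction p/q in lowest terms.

221160

Step 1: 8*(20)^2 + 2*(20)^1 + 1 = (3200) + (40) + (1) = 3241; answer 3241
Step 2: Y1 = 3241; c = -3; f(2) = -3*(30) - 2*(-3) = -84; iterating: f(2)=-84, f(3)=192, f(4)=-408, f(5)=840, f(6)=-1704, f(7)=3432, f(8)=-6888, f(9)=13800, f(10)=-27624, f(11)=55272, f(12)=-110568, f(13)=221160; answer 221160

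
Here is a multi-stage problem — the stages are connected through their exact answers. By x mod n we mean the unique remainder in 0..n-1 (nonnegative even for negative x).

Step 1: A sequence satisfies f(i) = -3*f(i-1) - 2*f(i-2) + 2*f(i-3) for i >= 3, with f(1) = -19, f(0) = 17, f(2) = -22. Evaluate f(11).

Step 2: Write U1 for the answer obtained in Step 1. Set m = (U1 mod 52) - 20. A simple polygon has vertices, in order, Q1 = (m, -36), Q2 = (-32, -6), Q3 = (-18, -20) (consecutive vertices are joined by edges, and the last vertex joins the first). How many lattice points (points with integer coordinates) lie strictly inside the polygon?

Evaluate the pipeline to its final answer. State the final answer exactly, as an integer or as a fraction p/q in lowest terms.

174

Step 1: f(3) = -3*(-22) - 2*(-19) + 2*(17) = 138; iterating: f(3)=138, f(4)=-408, f(5)=904, f(6)=-1620, f(7)=2236, f(8)=-1660, f(9)=-2732, f(10)=15988, f(11)=-45820; answer -45820
Step 2: U1 = -45820; m = 24; cross terms: (24*-6 - -32*-36)=-1296, (-32*-20 - -18*-6)=532, (-18*-36 - 24*-20)=1128; twice the area = |364| = 364; area = 182; boundary points = 2 + 14 + 2 = 18; strictly interior points = area - boundary/2 + 1 = 174; answer 174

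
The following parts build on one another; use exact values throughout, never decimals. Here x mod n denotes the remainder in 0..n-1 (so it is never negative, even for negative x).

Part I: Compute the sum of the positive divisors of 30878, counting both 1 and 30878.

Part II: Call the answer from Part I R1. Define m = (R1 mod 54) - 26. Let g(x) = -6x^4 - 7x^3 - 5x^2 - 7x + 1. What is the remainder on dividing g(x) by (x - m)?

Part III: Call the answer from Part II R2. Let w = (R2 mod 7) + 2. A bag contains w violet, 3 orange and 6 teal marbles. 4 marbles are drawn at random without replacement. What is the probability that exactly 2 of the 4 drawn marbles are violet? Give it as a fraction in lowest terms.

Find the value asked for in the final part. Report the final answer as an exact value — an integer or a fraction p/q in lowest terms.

Part I: 30878 = 2 * 15439; sigma = (1 + 2) * (1 + 15439) = 3 * 15440 = 46320; answer 46320
Part II: R1 = 46320; m = 16; remainder = value at the root: -6*(16)^4 - 7*(16)^3 - 5*(16)^2 - 7*(16)^1 + 1 = (-393216) + (-28672) + (-1280) + (-112) + (1) = -423279; answer -423279
Part III: R2 = -423279; w = 6; total draws C(15,4) = 1365; favorable C(6,2)*C(9,2) = 540; P = 36/91; answer 36/91

36/91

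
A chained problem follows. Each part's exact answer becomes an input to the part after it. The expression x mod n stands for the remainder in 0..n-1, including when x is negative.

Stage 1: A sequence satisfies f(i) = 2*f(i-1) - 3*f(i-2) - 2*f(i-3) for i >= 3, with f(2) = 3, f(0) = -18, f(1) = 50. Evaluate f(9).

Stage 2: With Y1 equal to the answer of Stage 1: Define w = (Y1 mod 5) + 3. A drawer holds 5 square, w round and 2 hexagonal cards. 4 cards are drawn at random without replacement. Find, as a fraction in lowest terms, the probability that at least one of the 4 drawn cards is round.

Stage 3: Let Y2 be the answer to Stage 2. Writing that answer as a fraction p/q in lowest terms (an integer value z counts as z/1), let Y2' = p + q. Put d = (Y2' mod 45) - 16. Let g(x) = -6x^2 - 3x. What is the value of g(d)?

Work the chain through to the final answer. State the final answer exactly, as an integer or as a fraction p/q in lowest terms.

-135

Stage 1: f(3) = 2*(3) - 3*(50) - 2*(-18) = -108; iterating: f(3)=-108, f(4)=-325, f(5)=-332, f(6)=527, f(7)=2700, f(8)=4483, f(9)=-188; answer -188
Stage 2: Y1 = -188; w = 5; total draws C(12,4) = 495; complement C(7,4) = 35; favorable 495 - 35 = 460; P = 92/99; answer 92/99
Stage 3: Y2 = 92/99; threaded value p + q = 191; d = -5; -6*(-5)^2 - 3*(-5)^1 = (-150) + (15) = -135; answer -135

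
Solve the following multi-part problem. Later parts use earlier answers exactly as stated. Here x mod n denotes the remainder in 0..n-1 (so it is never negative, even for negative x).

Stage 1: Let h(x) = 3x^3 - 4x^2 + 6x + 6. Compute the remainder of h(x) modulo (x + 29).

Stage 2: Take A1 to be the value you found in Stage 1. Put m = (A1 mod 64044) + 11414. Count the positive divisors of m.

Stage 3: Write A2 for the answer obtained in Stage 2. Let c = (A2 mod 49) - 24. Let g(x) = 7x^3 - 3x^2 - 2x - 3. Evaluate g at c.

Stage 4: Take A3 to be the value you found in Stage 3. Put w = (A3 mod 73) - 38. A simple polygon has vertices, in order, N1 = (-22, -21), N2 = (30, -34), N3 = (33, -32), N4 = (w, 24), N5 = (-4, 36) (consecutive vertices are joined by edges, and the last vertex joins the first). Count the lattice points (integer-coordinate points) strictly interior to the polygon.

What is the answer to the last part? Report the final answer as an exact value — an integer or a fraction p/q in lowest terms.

Stage 1: remainder = value at the root: 3*(-29)^3 - 4*(-29)^2 + 6*(-29)^1 + 6 = (-73167) + (-3364) + (-174) + (6) = -76699; answer -76699
Stage 2: A1 = -76699; m = 62803; 62803 = 13 * 4831; number of divisors = (1+1) * (1+1) = 4; answer 4
Stage 3: A2 = 4; c = -20; 7*(-20)^3 - 3*(-20)^2 - 2*(-20)^1 - 3 = (-56000) + (-1200) + (40) + (-3) = -57163; answer -57163
Stage 4: A3 = -57163; w = 31; cross terms: (-22*-34 - 30*-21)=1378, (30*-32 - 33*-34)=162, (33*24 - 31*-32)=1784, (31*36 - -4*24)=1212, (-4*-21 - -22*36)=876; twice the area = |5412| = 5412; area = 2706; boundary points = 13 + 1 + 2 + 1 + 3 = 20; strictly interior points = area - boundary/2 + 1 = 2697; answer 2697

2697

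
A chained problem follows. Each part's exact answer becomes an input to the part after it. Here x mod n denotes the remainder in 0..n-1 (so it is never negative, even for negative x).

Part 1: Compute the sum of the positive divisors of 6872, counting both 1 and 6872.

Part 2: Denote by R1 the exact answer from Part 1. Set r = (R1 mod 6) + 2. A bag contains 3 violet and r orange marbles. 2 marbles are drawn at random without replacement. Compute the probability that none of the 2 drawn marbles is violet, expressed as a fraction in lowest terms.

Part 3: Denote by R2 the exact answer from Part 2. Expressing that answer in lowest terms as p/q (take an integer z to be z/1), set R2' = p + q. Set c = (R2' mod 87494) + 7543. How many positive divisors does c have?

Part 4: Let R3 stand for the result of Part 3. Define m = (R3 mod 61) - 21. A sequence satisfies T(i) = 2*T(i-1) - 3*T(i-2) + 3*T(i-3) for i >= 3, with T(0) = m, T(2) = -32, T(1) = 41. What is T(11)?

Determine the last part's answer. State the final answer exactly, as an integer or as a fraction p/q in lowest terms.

629

Part 1: 6872 = 2^3 * 859; sigma = (1 + 2 + 4 + 8) * (1 + 859) = 15 * 860 = 12900; answer 12900
Part 2: R1 = 12900; r = 2; total draws C(5,2) = 10; favorable C(2,2) = 1; P = 1/10; answer 1/10
Part 3: R2 = 1/10; threaded value p + q = 11; c = 7554; 7554 = 2 * 3 * 1259; number of divisors = (1+1) * (1+1) * (1+1) = 8; answer 8
Part 4: R3 = 8; m = -13; T(3) = 2*(-32) - 3*(41) + 3*(-13) = -226; iterating: T(3)=-226, T(4)=-233, T(5)=116, T(6)=253, T(7)=-541, T(8)=-1493, T(9)=-604, T(10)=1648, T(11)=629; answer 629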